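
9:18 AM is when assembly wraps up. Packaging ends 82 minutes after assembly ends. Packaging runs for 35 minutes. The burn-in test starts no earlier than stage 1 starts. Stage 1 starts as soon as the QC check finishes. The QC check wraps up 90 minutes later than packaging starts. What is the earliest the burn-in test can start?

11:35 AM

Packaging ends at 9:18 AM + 82 min = 10:40 AM.
Packaging starts at 10:40 AM − 35 min = 10:05 AM.
The QC check ends at 10:05 AM + 90 min = 11:35 AM.
So stage 1 starts at 11:35 AM.
The burn-in test is bounded by stage 1, so the earliest it can start is 11:35 AM.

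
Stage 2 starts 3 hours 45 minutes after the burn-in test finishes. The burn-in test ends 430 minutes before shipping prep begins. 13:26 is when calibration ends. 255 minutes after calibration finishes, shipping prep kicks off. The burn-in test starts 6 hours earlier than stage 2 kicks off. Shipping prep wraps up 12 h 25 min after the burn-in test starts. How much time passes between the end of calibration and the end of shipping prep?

7 hours 15 minutes

Shipping prep starts at 13:26 + 255 min = 17:41.
The burn-in test ends at 17:41 − 430 min = 10:31.
Stage 2 starts at 10:31 + 225 min = 14:16.
The burn-in test starts at 14:16 − 360 min = 08:16.
Shipping prep ends at 08:16 + 745 min = 20:41.
From 13:26 to 20:41 is 7 hours 15 minutes.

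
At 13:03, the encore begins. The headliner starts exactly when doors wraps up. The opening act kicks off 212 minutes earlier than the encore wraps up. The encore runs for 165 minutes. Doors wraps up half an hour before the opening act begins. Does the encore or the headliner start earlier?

the headliner

The encore ends at 13:03 + 165 min = 15:48.
The opening act starts at 15:48 − 212 min = 12:16.
Doors ends at 12:16 − 30 min = 11:46.
So the headliner starts at 11:46.
The encore starts at 13:03 and the headliner starts at 11:46, so the headliner is first.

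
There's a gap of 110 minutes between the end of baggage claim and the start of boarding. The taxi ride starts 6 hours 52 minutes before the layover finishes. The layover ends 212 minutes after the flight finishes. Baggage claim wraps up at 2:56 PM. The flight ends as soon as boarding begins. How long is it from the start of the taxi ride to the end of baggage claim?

1 hour 30 minutes

Boarding starts at 2:56 PM + 110 min = 4:46 PM.
So the flight ends at 4:46 PM.
The layover ends at 4:46 PM + 212 min = 8:18 PM.
The taxi ride starts at 8:18 PM − 412 min = 1:26 PM.
From 1:26 PM to 2:56 PM is 1 hour 30 minutes.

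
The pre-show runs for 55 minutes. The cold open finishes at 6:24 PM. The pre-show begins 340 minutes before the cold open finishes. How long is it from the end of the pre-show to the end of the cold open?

4 hours 45 minutes

The pre-show starts at 6:24 PM − 340 min = 12:44 PM.
The pre-show ends at 12:44 PM + 55 min = 1:39 PM.
From 1:39 PM to 6:24 PM is 4 hours 45 minutes.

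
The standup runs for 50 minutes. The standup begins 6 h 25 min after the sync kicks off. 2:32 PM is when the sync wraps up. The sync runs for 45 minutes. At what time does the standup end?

9:02 PM

The sync starts at 2:32 PM − 45 min = 1:47 PM.
The standup starts at 1:47 PM + 385 min = 8:12 PM.
The standup ends at 8:12 PM + 50 min = 9:02 PM.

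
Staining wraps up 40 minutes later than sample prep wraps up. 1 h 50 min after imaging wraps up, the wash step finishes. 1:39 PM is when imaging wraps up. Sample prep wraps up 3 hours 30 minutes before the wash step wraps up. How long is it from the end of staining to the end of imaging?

an hour

The wash step ends at 1:39 PM + 110 min = 3:29 PM.
Sample prep ends at 3:29 PM − 210 min = 11:59 AM.
Staining ends at 11:59 AM + 40 min = 12:39 PM.
From 12:39 PM to 1:39 PM is an hour.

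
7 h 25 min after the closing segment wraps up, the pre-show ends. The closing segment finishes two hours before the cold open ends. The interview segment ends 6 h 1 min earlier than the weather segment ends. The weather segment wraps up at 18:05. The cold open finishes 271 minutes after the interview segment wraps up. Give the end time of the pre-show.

The interview segment ends at 18:05 − 361 min = 12:04.
The cold open ends at 12:04 + 271 min = 16:35.
The closing segment ends at 16:35 − 120 min = 14:35.
The pre-show ends at 14:35 + 445 min = 22:00.

22:00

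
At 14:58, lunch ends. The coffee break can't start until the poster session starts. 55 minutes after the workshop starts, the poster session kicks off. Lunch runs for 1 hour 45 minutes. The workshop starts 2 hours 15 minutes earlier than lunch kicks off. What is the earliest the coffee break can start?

Lunch starts at 14:58 − 105 min = 13:13.
The workshop starts at 13:13 − 135 min = 10:58.
The poster session starts at 10:58 + 55 min = 11:53.
The coffee break is bounded by the poster session, so the earliest it can start is 11:53.

11:53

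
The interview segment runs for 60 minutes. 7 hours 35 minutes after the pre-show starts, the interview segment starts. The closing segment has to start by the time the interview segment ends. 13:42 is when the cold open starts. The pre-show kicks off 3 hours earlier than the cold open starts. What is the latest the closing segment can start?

The pre-show starts at 13:42 − 180 min = 10:42.
The interview segment starts at 10:42 + 455 min = 18:17.
The interview segment ends at 18:17 + 60 min = 19:17.
The closing segment is bounded by the interview segment, so the latest it can start is 19:17.

19:17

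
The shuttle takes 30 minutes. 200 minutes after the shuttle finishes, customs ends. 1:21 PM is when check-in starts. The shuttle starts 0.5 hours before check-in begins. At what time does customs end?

The shuttle starts at 1:21 PM − 30 min = 12:51 PM.
The shuttle ends at 12:51 PM + 30 min = 1:21 PM.
Customs ends at 1:21 PM + 200 min = 4:41 PM.

4:41 PM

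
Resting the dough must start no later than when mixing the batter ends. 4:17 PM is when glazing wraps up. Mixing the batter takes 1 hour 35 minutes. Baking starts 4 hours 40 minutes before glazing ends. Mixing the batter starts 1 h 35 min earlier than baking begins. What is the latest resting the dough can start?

Baking starts at 4:17 PM − 280 min = 11:37 AM.
Mixing the batter starts at 11:37 AM − 95 min = 10:02 AM.
Mixing the batter ends at 10:02 AM + 95 min = 11:37 AM.
Resting the dough is bounded by mixing the batter, so the latest it can start is 11:37 AM.

11:37 AM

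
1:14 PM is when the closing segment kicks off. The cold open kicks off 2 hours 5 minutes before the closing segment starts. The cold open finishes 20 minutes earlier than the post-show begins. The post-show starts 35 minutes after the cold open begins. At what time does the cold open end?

The cold open starts at 1:14 PM − 125 min = 11:09 AM.
The post-show starts at 11:09 AM + 35 min = 11:44 AM.
The cold open ends at 11:44 AM − 20 min = 11:24 AM.

11:24 AM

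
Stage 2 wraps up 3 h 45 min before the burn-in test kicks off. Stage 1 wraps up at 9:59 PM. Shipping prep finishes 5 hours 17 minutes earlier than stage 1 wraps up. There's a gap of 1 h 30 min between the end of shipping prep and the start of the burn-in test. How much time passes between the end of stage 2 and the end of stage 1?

7 h 32 min

Shipping prep ends at 9:59 PM − 317 min = 4:42 PM.
The burn-in test starts at 4:42 PM + 90 min = 6:12 PM.
Stage 2 ends at 6:12 PM − 225 min = 2:27 PM.
From 2:27 PM to 9:59 PM is 7 h 32 min.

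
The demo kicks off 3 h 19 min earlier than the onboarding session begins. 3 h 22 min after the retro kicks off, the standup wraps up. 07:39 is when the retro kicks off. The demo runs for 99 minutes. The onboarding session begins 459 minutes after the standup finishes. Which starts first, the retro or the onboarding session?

The standup ends at 07:39 + 202 min = 11:01.
The onboarding session starts at 11:01 + 459 min = 18:40.
The retro starts at 07:39 and the onboarding session starts at 18:40, so the retro is first.

the retro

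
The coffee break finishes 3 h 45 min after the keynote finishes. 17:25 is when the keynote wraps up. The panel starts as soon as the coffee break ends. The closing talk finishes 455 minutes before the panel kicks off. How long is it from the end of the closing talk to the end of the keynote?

3 h 50 min

The coffee break ends at 17:25 + 225 min = 21:10.
So the panel starts at 21:10.
The closing talk ends at 21:10 − 455 min = 13:35.
From 13:35 to 17:25 is 3 h 50 min.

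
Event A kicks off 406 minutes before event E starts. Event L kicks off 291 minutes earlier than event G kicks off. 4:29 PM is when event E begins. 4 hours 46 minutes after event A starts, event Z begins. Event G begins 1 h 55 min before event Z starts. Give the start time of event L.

7:43 AM

Event A starts at 4:29 PM − 406 min = 9:43 AM.
Event Z starts at 9:43 AM + 286 min = 2:29 PM.
Event G starts at 2:29 PM − 115 min = 12:34 PM.
Event L starts at 12:34 PM − 291 min = 7:43 AM.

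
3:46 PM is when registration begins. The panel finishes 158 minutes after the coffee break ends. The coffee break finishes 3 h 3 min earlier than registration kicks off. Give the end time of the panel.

The coffee break ends at 3:46 PM − 183 min = 12:43 PM.
The panel ends at 12:43 PM + 158 min = 3:21 PM.

3:21 PM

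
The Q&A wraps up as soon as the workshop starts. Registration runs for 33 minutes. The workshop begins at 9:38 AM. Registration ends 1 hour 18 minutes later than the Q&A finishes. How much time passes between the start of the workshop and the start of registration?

The Q&A ends at 9:38 AM.
Registration ends at 9:38 AM + 78 min = 10:56 AM.
Registration starts at 10:56 AM − 33 min = 10:23 AM.
From 9:38 AM to 10:23 AM is 45 minutes.

45 minutes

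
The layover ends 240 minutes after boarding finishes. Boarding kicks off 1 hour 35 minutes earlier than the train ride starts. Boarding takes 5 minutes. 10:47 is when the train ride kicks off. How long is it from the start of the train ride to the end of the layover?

Boarding starts at 10:47 − 95 min = 09:12.
Boarding ends at 09:12 + 5 min = 09:17.
The layover ends at 09:17 + 240 min = 13:17.
From 10:47 to 13:17 is 2 hours 30 minutes.

2 hours 30 minutes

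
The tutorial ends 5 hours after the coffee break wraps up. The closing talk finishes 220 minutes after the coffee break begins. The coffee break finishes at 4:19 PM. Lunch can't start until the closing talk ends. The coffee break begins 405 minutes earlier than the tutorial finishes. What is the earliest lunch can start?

The tutorial ends at 4:19 PM + 300 min = 9:19 PM.
The coffee break starts at 9:19 PM − 405 min = 2:34 PM.
The closing talk ends at 2:34 PM + 220 min = 6:14 PM.
Lunch is bounded by the closing talk, so the earliest it can start is 6:14 PM.

6:14 PM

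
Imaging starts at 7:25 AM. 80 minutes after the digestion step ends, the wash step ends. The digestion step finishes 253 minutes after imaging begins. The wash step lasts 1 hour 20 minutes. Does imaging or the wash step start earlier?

The digestion step ends at 7:25 AM + 253 min = 11:38 AM.
The wash step ends at 11:38 AM + 80 min = 12:58 PM.
The wash step starts at 12:58 PM − 80 min = 11:38 AM.
Imaging starts at 7:25 AM and the wash step starts at 11:38 AM, so imaging is first.

imaging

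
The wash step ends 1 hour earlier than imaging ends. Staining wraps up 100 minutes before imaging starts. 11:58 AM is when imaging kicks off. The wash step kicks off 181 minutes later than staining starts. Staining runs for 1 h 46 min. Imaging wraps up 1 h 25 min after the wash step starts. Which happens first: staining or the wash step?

staining

Staining ends at 11:58 AM − 100 min = 10:18 AM.
Staining starts at 10:18 AM − 106 min = 8:32 AM.
The wash step starts at 8:32 AM + 181 min = 11:33 AM.
Staining starts at 8:32 AM and the wash step starts at 11:33 AM, so staining is first.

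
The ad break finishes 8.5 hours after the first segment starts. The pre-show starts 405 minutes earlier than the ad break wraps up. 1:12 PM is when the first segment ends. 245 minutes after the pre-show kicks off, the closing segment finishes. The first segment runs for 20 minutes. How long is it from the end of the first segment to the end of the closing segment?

5 hours 30 minutes

The first segment starts at 1:12 PM − 20 min = 12:52 PM.
The ad break ends at 12:52 PM + 510 min = 9:22 PM.
The pre-show starts at 9:22 PM − 405 min = 2:37 PM.
The closing segment ends at 2:37 PM + 245 min = 6:42 PM.
From 1:12 PM to 6:42 PM is 5 hours 30 minutes.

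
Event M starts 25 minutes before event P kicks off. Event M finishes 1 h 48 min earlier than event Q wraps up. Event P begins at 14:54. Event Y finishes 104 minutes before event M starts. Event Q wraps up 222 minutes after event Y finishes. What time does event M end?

Event M starts at 14:54 − 25 min = 14:29.
Event Y ends at 14:29 − 104 min = 12:45.
Event Q ends at 12:45 + 222 min = 16:27.
Event M ends at 16:27 − 108 min = 14:39.

14:39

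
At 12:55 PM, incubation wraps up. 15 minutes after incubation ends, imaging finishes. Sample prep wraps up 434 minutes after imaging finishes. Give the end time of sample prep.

Imaging ends at 12:55 PM + 15 min = 1:10 PM.
Sample prep ends at 1:10 PM + 434 min = 8:24 PM.

8:24 PM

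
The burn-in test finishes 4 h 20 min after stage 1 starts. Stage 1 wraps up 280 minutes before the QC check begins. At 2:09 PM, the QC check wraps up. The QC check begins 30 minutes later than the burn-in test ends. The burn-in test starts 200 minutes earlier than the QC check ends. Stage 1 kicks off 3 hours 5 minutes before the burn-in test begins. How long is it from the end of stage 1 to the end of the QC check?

6 h 15 min

The burn-in test starts at 2:09 PM − 200 min = 10:49 AM.
Stage 1 starts at 10:49 AM − 185 min = 7:44 AM.
The burn-in test ends at 7:44 AM + 260 min = 12:04 PM.
The QC check starts at 12:04 PM + 30 min = 12:34 PM.
Stage 1 ends at 12:34 PM − 280 min = 7:54 AM.
From 7:54 AM to 2:09 PM is 6 h 15 min.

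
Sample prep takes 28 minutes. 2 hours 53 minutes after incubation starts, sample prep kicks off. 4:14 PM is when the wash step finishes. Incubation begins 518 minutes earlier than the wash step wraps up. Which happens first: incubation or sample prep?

Incubation starts at 4:14 PM − 518 min = 7:36 AM.
Sample prep starts at 7:36 AM + 173 min = 10:29 AM.
Incubation starts at 7:36 AM and sample prep starts at 10:29 AM, so incubation is first.

incubation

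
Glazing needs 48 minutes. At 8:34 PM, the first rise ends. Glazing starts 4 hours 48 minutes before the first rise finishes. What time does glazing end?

Glazing starts at 8:34 PM − 288 min = 3:46 PM.
Glazing ends at 3:46 PM + 48 min = 4:34 PM.

4:34 PM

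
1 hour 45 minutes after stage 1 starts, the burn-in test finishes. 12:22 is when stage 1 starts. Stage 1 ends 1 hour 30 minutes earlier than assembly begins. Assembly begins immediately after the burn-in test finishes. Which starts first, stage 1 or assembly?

stage 1

The burn-in test ends at 12:22 + 105 min = 14:07.
So assembly starts at 14:07.
Stage 1 starts at 12:22 and assembly starts at 14:07, so stage 1 is first.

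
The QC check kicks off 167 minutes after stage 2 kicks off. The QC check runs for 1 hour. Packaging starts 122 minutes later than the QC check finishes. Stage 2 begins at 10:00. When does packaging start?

15:49

The QC check starts at 10:00 + 167 min = 12:47.
The QC check ends at 12:47 + 60 min = 13:47.
Packaging starts at 13:47 + 122 min = 15:49.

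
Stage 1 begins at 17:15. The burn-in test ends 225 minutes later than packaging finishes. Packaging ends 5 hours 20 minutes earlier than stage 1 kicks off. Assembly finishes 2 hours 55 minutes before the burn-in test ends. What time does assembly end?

12:45

Packaging ends at 17:15 − 320 min = 11:55.
The burn-in test ends at 11:55 + 225 min = 15:40.
Assembly ends at 15:40 − 175 min = 12:45.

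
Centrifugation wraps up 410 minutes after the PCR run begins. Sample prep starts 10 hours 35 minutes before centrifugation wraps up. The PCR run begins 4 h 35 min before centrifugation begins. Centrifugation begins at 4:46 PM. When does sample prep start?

8:26 AM

The PCR run starts at 4:46 PM − 275 min = 12:11 PM.
Centrifugation ends at 12:11 PM + 410 min = 7:01 PM.
Sample prep starts at 7:01 PM − 635 min = 8:26 AM.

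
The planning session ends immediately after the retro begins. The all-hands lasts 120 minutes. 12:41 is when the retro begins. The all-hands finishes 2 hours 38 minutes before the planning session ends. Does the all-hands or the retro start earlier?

the all-hands

The planning session ends at 12:41.
The all-hands ends at 12:41 − 158 min = 10:03.
The all-hands starts at 10:03 − 120 min = 08:03.
The all-hands starts at 08:03 and the retro starts at 12:41, so the all-hands is first.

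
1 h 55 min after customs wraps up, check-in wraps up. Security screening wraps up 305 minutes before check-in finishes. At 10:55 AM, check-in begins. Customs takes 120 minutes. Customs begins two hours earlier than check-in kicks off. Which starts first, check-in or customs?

customs

Customs starts at 10:55 AM − 120 min = 8:55 AM.
Check-in starts at 10:55 AM and customs starts at 8:55 AM, so customs is first.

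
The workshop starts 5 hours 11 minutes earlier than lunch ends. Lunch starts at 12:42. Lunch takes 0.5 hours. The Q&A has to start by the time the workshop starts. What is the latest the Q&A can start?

08:01

Lunch ends at 12:42 + 30 min = 13:12.
The workshop starts at 13:12 − 311 min = 08:01.
The Q&A is bounded by the workshop, so the latest it can start is 08:01.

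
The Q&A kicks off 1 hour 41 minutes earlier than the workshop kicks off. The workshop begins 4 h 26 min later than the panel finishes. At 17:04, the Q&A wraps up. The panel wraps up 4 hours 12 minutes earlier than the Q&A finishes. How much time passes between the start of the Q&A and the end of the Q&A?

The panel ends at 17:04 − 252 min = 12:52.
The workshop starts at 12:52 + 266 min = 17:18.
The Q&A starts at 17:18 − 101 min = 15:37.
From 15:37 to 17:04 is 1 hour 27 minutes.

1 hour 27 minutes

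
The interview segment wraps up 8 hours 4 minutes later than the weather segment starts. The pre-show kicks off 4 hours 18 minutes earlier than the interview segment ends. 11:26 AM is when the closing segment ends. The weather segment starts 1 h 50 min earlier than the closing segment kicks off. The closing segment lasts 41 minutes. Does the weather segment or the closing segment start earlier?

The closing segment starts at 11:26 AM − 41 min = 10:45 AM.
The weather segment starts at 10:45 AM − 110 min = 8:55 AM.
The weather segment starts at 8:55 AM and the closing segment starts at 10:45 AM, so the weather segment is first.

the weather segment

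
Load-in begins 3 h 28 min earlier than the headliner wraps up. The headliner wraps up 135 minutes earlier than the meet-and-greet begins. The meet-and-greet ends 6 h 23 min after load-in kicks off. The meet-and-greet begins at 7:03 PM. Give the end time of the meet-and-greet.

7:43 PM

The headliner ends at 7:03 PM − 135 min = 4:48 PM.
Load-in starts at 4:48 PM − 208 min = 1:20 PM.
The meet-and-greet ends at 1:20 PM + 383 min = 7:43 PM.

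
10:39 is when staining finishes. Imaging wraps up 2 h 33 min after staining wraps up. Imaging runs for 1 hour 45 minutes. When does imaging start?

Imaging ends at 10:39 + 153 min = 13:12.
Imaging starts at 13:12 − 105 min = 11:27.

11:27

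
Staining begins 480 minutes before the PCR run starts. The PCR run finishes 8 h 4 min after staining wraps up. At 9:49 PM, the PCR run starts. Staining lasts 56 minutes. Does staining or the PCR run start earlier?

Staining starts at 9:49 PM − 480 min = 1:49 PM.
Staining starts at 1:49 PM and the PCR run starts at 9:49 PM, so staining is first.

staining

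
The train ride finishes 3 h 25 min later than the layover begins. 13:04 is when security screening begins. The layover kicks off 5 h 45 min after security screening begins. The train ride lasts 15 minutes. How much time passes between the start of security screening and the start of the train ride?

The layover starts at 13:04 + 345 min = 18:49.
The train ride ends at 18:49 + 205 min = 22:14.
The train ride starts at 22:14 − 15 min = 21:59.
From 13:04 to 21:59 is 535 minutes.

535 minutes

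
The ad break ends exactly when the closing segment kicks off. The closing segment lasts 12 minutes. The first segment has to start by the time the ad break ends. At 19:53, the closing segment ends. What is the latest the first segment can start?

19:41

The closing segment starts at 19:53 − 12 min = 19:41.
So the ad break ends at 19:41.
The first segment is bounded by the ad break, so the latest it can start is 19:41.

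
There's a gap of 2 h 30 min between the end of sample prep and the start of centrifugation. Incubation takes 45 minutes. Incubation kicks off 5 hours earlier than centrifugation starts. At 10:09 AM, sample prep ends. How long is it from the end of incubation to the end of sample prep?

Centrifugation starts at 10:09 AM + 150 min = 12:39 PM.
Incubation starts at 12:39 PM − 300 min = 7:39 AM.
Incubation ends at 7:39 AM + 45 min = 8:24 AM.
From 8:24 AM to 10:09 AM is 1 hour 45 minutes.

1 hour 45 minutes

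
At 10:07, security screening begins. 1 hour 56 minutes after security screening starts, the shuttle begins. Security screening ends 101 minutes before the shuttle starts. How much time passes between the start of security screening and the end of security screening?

The shuttle starts at 10:07 + 116 min = 12:03.
Security screening ends at 12:03 − 101 min = 10:22.
From 10:07 to 10:22 is 15 minutes.

15 minutes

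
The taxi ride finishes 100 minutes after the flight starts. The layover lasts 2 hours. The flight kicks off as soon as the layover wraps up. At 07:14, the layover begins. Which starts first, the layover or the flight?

the layover

The layover ends at 07:14 + 120 min = 09:14.
So the flight starts at 09:14.
The layover starts at 07:14 and the flight starts at 09:14, so the layover is first.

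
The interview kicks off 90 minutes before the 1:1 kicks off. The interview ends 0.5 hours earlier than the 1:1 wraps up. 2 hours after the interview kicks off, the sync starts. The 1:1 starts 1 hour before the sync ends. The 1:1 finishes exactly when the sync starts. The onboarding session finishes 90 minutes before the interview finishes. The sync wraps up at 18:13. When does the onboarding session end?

The 1:1 starts at 18:13 − 60 min = 17:13.
The interview starts at 17:13 − 90 min = 15:43.
The sync starts at 15:43 + 120 min = 17:43.
So the 1:1 ends at 17:43.
The interview ends at 17:43 − 30 min = 17:13.
The onboarding session ends at 17:13 − 90 min = 15:43.

15:43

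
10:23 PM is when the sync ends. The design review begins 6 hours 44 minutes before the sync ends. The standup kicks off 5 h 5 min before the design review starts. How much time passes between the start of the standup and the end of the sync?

709 minutes

The design review starts at 10:23 PM − 404 min = 3:39 PM.
The standup starts at 3:39 PM − 305 min = 10:34 AM.
From 10:34 AM to 10:23 PM is 709 minutes.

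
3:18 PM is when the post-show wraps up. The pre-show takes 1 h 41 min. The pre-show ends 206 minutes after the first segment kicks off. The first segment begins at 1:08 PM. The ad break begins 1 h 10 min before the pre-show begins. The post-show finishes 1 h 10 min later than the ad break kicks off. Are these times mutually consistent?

The pre-show ends at 1:08 PM + 206 min = 4:34 PM.
The pre-show starts at 4:34 PM − 101 min = 2:53 PM.
The ad break starts at 2:53 PM − 70 min = 1:43 PM.
The post-show ends at 1:43 PM + 70 min = 2:53 PM.
But the post-show is also said to end at 3:18 PM — a 25-minute conflict.

No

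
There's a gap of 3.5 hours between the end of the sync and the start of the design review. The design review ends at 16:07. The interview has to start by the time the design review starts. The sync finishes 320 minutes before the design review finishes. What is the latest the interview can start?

14:17

The sync ends at 16:07 − 320 min = 10:47.
The design review starts at 10:47 + 210 min = 14:17.
The interview is bounded by the design review, so the latest it can start is 14:17.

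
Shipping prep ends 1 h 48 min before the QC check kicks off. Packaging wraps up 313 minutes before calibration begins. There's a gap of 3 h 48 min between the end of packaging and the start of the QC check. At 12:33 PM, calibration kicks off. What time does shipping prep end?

Packaging ends at 12:33 PM − 313 min = 7:20 AM.
The QC check starts at 7:20 AM + 228 min = 11:08 AM.
Shipping prep ends at 11:08 AM − 108 min = 9:20 AM.

9:20 AM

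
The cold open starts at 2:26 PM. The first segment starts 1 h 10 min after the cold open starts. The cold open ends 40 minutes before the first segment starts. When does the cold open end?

The first segment starts at 2:26 PM + 70 min = 3:36 PM.
The cold open ends at 3:36 PM − 40 min = 2:56 PM.

2:56 PM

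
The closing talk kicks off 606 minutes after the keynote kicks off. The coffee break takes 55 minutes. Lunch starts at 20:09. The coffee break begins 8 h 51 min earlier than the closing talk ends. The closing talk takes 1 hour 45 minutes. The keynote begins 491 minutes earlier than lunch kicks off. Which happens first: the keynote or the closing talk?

the keynote

The keynote starts at 20:09 − 491 min = 11:58.
The closing talk starts at 11:58 + 606 min = 22:04.
The keynote starts at 11:58 and the closing talk starts at 22:04, so the keynote is first.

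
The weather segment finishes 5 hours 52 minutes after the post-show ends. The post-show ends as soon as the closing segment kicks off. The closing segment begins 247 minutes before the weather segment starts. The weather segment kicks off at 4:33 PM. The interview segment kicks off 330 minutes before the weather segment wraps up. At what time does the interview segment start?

The closing segment starts at 4:33 PM − 247 min = 12:26 PM.
So the post-show ends at 12:26 PM.
The weather segment ends at 12:26 PM + 352 min = 6:18 PM.
The interview segment starts at 6:18 PM − 330 min = 12:48 PM.

12:48 PM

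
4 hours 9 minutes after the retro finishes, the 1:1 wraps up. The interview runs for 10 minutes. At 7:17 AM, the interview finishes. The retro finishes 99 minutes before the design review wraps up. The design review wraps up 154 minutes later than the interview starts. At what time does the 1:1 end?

12:11 PM

The interview starts at 7:17 AM − 10 min = 7:07 AM.
The design review ends at 7:07 AM + 154 min = 9:41 AM.
The retro ends at 9:41 AM − 99 min = 8:02 AM.
The 1:1 ends at 8:02 AM + 249 min = 12:11 PM.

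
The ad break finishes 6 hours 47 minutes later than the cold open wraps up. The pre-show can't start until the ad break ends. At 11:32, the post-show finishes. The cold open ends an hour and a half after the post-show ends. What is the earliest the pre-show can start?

The cold open ends at 11:32 + 90 min = 13:02.
The ad break ends at 13:02 + 407 min = 19:49.
The pre-show is bounded by the ad break, so the earliest it can start is 19:49.

19:49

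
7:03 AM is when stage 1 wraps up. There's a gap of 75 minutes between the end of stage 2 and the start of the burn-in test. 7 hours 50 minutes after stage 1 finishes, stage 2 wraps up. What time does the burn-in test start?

Stage 2 ends at 7:03 AM + 470 min = 2:53 PM.
The burn-in test starts at 2:53 PM + 75 min = 4:08 PM.

4:08 PM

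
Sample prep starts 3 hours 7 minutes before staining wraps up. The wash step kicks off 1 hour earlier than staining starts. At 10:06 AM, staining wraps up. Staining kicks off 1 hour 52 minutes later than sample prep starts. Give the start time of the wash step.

7:51 AM

Sample prep starts at 10:06 AM − 187 min = 6:59 AM.
Staining starts at 6:59 AM + 112 min = 8:51 AM.
The wash step starts at 8:51 AM − 60 min = 7:51 AM.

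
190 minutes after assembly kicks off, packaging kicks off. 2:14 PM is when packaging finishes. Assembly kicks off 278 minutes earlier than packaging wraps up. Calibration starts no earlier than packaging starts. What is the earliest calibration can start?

12:46 PM

Assembly starts at 2:14 PM − 278 min = 9:36 AM.
Packaging starts at 9:36 AM + 190 min = 12:46 PM.
Calibration is bounded by packaging, so the earliest it can start is 12:46 PM.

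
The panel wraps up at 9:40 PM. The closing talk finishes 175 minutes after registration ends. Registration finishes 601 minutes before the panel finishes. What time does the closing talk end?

Registration ends at 9:40 PM − 601 min = 11:39 AM.
The closing talk ends at 11:39 AM + 175 min = 2:34 PM.

2:34 PM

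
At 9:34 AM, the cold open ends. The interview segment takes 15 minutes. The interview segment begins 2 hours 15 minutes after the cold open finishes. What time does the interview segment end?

The interview segment starts at 9:34 AM + 135 min = 11:49 AM.
The interview segment ends at 11:49 AM + 15 min = 12:04 PM.

12:04 PM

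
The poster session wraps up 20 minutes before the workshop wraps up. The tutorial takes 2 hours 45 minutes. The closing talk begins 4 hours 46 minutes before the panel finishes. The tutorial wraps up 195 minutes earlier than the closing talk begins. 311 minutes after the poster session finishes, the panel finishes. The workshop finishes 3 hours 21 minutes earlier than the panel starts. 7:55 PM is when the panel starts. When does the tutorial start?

The workshop ends at 7:55 PM − 201 min = 4:34 PM.
The poster session ends at 4:34 PM − 20 min = 4:14 PM.
The panel ends at 4:14 PM + 311 min = 9:25 PM.
The closing talk starts at 9:25 PM − 286 min = 4:39 PM.
The tutorial ends at 4:39 PM − 195 min = 1:24 PM.
The tutorial starts at 1:24 PM − 165 min = 10:39 AM.

10:39 AM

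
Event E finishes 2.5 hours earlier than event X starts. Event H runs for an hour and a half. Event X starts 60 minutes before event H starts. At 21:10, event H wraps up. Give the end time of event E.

16:10

Event H starts at 21:10 − 90 min = 19:40.
Event X starts at 19:40 − 60 min = 18:40.
Event E ends at 18:40 − 150 min = 16:10.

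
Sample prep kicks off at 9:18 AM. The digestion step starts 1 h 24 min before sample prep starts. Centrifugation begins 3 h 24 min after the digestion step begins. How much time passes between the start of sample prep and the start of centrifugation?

2 hours

The digestion step starts at 9:18 AM − 84 min = 7:54 AM.
Centrifugation starts at 7:54 AM + 204 min = 11:18 AM.
From 9:18 AM to 11:18 AM is 2 hours.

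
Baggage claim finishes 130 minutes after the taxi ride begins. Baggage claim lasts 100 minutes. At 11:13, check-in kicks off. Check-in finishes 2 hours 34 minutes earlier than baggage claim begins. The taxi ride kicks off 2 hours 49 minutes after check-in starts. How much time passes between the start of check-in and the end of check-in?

The taxi ride starts at 11:13 + 169 min = 14:02.
Baggage claim ends at 14:02 + 130 min = 16:12.
Baggage claim starts at 16:12 − 100 min = 14:32.
Check-in ends at 14:32 − 154 min = 11:58.
From 11:13 to 11:58 is 45 minutes.

45 minutes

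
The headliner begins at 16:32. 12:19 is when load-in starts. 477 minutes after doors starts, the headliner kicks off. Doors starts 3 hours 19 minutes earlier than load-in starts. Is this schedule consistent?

Doors starts at 12:19 − 199 min = 09:00.
The headliner starts at 09:00 + 477 min = 16:57.
But the headliner is also said to start at 16:32 — a 25-minute conflict.

No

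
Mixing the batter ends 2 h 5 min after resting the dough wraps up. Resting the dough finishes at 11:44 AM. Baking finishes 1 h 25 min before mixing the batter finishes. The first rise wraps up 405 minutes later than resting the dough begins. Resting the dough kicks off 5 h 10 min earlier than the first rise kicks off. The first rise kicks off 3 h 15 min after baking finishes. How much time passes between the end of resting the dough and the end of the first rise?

Mixing the batter ends at 11:44 AM + 125 min = 1:49 PM.
Baking ends at 1:49 PM − 85 min = 12:24 PM.
The first rise starts at 12:24 PM + 195 min = 3:39 PM.
Resting the dough starts at 3:39 PM − 310 min = 10:29 AM.
The first rise ends at 10:29 AM + 405 min = 5:14 PM.
From 11:44 AM to 5:14 PM is 5 h 30 min.

5 h 30 min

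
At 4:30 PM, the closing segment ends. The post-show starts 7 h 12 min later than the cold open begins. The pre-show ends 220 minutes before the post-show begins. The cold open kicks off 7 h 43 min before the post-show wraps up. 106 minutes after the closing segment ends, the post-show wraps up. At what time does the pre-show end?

The post-show ends at 4:30 PM + 106 min = 6:16 PM.
The cold open starts at 6:16 PM − 463 min = 10:33 AM.
The post-show starts at 10:33 AM + 432 min = 5:45 PM.
The pre-show ends at 5:45 PM − 220 min = 2:05 PM.

2:05 PM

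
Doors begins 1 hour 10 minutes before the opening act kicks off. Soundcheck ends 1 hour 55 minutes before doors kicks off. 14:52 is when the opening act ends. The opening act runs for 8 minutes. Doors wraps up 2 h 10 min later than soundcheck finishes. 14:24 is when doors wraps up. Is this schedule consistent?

The opening act starts at 14:52 − 8 min = 14:44.
Doors starts at 14:44 − 70 min = 13:34.
Soundcheck ends at 13:34 − 115 min = 11:39.
Doors ends at 11:39 + 130 min = 13:49.
But doors is also said to end at 14:24 — a 35-minute conflict.

No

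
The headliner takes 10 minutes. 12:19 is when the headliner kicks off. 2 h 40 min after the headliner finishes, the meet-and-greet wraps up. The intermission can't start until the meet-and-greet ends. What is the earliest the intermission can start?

15:09

The headliner ends at 12:19 + 10 min = 12:29.
The meet-and-greet ends at 12:29 + 160 min = 15:09.
The intermission is bounded by the meet-and-greet, so the earliest it can start is 15:09.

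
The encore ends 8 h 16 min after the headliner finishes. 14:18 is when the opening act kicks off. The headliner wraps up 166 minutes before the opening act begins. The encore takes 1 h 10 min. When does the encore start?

18:38

The headliner ends at 14:18 − 166 min = 11:32.
The encore ends at 11:32 + 496 min = 19:48.
The encore starts at 19:48 − 70 min = 18:38.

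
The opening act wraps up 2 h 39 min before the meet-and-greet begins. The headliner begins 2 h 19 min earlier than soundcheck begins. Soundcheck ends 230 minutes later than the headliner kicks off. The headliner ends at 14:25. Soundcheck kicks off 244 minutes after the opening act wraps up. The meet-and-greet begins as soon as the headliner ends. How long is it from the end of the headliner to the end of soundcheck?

The meet-and-greet starts at 14:25.
The opening act ends at 14:25 − 159 min = 11:46.
Soundcheck starts at 11:46 + 244 min = 15:50.
The headliner starts at 15:50 − 139 min = 13:31.
Soundcheck ends at 13:31 + 230 min = 17:21.
From 14:25 to 17:21 is 2 hours 56 minutes.

2 hours 56 minutes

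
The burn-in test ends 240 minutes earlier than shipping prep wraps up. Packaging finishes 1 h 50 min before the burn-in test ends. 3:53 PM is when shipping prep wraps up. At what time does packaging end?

10:03 AM

The burn-in test ends at 3:53 PM − 240 min = 11:53 AM.
Packaging ends at 11:53 AM − 110 min = 10:03 AM.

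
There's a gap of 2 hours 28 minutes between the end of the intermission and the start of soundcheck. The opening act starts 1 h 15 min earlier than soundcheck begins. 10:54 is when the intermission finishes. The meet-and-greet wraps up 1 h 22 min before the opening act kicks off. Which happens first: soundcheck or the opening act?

Soundcheck starts at 10:54 + 148 min = 13:22.
The opening act starts at 13:22 − 75 min = 12:07.
Soundcheck starts at 13:22 and the opening act starts at 12:07, so the opening act is first.

the opening act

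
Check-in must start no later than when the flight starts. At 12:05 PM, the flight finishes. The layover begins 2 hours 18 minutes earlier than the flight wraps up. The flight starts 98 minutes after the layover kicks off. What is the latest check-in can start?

The layover starts at 12:05 PM − 138 min = 9:47 AM.
The flight starts at 9:47 AM + 98 min = 11:25 AM.
Check-in is bounded by the flight, so the latest it can start is 11:25 AM.

11:25 AM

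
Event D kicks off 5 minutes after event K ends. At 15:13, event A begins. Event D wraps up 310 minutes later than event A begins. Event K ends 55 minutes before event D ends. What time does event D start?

19:33

Event D ends at 15:13 + 310 min = 20:23.
Event K ends at 20:23 − 55 min = 19:28.
Event D starts at 19:28 + 5 min = 19:33.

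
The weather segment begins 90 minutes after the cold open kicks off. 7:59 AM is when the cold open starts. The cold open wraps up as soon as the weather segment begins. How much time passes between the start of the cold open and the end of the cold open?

The weather segment starts at 7:59 AM + 90 min = 9:29 AM.
So the cold open ends at 9:29 AM.
From 7:59 AM to 9:29 AM is 1 hour 30 minutes.

1 hour 30 minutes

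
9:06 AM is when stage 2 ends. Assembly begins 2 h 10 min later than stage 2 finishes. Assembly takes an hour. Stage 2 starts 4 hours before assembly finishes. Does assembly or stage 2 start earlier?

stage 2

Assembly starts at 9:06 AM + 130 min = 11:16 AM.
Assembly ends at 11:16 AM + 60 min = 12:16 PM.
Stage 2 starts at 12:16 PM − 240 min = 8:16 AM.
Assembly starts at 11:16 AM and stage 2 starts at 8:16 AM, so stage 2 is first.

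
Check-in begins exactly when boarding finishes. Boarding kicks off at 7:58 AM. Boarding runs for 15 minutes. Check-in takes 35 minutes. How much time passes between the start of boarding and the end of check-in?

50 minutes

Boarding ends at 7:58 AM + 15 min = 8:13 AM.
So check-in starts at 8:13 AM.
Check-in ends at 8:13 AM + 35 min = 8:48 AM.
From 7:58 AM to 8:48 AM is 50 minutes.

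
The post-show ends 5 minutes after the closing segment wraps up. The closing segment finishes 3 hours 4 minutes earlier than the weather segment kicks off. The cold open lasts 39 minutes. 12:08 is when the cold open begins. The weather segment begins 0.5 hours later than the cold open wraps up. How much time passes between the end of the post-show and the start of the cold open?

110 minutes

The cold open ends at 12:08 + 39 min = 12:47.
The weather segment starts at 12:47 + 30 min = 13:17.
The closing segment ends at 13:17 − 184 min = 10:13.
The post-show ends at 10:13 + 5 min = 10:18.
From 10:18 to 12:08 is 110 minutes.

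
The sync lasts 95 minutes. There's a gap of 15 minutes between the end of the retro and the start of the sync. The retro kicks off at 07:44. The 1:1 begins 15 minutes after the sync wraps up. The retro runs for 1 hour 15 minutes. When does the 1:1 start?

11:04

The retro ends at 07:44 + 75 min = 08:59.
The sync starts at 08:59 + 15 min = 09:14.
The sync ends at 09:14 + 95 min = 10:49.
The 1:1 starts at 10:49 + 15 min = 11:04.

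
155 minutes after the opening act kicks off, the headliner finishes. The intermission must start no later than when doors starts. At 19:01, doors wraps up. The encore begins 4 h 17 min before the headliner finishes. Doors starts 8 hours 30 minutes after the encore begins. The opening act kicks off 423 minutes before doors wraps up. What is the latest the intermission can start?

The opening act starts at 19:01 − 423 min = 11:58.
The headliner ends at 11:58 + 155 min = 14:33.
The encore starts at 14:33 − 257 min = 10:16.
Doors starts at 10:16 + 510 min = 18:46.
The intermission is bounded by doors, so the latest it can start is 18:46.

18:46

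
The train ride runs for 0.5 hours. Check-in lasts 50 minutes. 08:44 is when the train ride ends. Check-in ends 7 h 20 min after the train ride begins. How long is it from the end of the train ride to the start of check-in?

The train ride starts at 08:44 − 30 min = 08:14.
Check-in ends at 08:14 + 440 min = 15:34.
Check-in starts at 15:34 − 50 min = 14:44.
From 08:44 to 14:44 is 360 minutes.

360 minutes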